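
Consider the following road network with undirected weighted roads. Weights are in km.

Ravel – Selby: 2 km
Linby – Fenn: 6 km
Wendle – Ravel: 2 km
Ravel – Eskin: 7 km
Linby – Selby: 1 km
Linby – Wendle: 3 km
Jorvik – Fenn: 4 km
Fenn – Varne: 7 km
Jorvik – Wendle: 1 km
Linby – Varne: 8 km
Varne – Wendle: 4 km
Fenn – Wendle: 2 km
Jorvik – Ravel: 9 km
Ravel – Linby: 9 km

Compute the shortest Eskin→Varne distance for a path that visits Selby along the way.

17 km

Best Eskin to Selby: Eskin–Ravel–Selby costing 9
Best Selby to Varne: Selby–Linby–Wendle–Varne costing 8
Total via Selby: 9 + 8 = 17 km.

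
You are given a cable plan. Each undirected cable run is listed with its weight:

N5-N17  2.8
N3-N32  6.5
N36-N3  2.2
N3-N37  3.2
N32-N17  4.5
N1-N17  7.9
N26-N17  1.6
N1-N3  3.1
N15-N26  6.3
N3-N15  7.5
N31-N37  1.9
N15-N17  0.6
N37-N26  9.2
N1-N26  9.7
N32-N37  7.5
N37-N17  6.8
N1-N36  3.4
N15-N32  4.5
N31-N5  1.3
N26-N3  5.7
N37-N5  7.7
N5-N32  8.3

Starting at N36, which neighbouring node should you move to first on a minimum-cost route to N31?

N3

Enumerating some paths:
N36 → N1 → N3 → N37 → N31: 3.4+3.1+3.2+1.9 = 11.6
N36 → N3 → N37 → N31: 2.2+3.2+1.9 = 7.3
Cheapest is N36 → N3 → N37 → N31 at 7.3.
So from N36 the first move is to N3.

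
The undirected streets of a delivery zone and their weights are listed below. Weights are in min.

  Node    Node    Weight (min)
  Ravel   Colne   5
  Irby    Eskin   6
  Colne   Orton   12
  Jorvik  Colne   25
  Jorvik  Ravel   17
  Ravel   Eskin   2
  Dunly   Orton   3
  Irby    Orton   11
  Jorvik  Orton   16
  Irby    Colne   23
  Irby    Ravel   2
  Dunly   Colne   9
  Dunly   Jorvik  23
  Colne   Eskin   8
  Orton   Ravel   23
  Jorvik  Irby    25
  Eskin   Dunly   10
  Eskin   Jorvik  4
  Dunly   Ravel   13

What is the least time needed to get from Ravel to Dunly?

Enumerating some paths:
Ravel - Dunly: 13 = 13
Ravel - Eskin - Dunly: 2+10 = 12
Cheapest is Ravel - Eskin - Dunly at 12 min.

12 min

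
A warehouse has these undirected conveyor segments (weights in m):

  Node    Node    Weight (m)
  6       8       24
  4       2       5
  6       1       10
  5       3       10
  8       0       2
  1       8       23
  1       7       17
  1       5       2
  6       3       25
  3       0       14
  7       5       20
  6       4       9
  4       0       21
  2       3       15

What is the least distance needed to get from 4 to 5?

21 m

Running Dijkstra from 4:
4: 0
2: 5  (via 4)
6: 9  (via 4)
1: 19  (via 6)
3: 20  (via 2)
0: 21  (via 4)
5: 21  (via 1)
Shortest route: 4–6–1–5 = 21 m.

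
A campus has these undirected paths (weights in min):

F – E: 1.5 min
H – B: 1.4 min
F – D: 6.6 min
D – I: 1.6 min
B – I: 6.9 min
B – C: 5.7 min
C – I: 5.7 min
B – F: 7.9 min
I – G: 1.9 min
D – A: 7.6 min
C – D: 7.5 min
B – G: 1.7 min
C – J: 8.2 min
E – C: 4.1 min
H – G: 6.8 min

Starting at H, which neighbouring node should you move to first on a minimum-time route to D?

Compare a few routes:
H → B → G → I → D: 1.4+1.7+1.9+1.6 = 6.6
H → G → I → D: 6.8+1.9+1.6 = 10.3
H → B → I → D: 1.4+6.9+1.6 = 9.9
The minimum is 6.6 min via H → B → G → I → D.
So from H the first move is to B.

B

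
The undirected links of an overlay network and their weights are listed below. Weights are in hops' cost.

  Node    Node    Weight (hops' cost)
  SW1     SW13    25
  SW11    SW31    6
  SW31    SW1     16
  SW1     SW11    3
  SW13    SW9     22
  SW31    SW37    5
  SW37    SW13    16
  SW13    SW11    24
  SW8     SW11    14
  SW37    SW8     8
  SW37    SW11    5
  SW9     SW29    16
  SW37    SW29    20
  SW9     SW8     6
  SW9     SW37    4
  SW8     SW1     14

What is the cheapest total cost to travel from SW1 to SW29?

28 hops' cost

Compare a few routes:
SW1 → SW11 → SW37 → SW29: 3+5+20 = 28
SW1 → SW8 → SW9 → SW29: 14+6+16 = 36
SW1 → SW11 → SW31 → SW37 → SW29: 3+6+5+20 = 34
SW1 → SW11 → SW31 → SW37 → SW9 → SW29: 3+6+5+4+16 = 34
Cheapest is SW1 → SW11 → SW37 → SW29 at 28 hops' cost.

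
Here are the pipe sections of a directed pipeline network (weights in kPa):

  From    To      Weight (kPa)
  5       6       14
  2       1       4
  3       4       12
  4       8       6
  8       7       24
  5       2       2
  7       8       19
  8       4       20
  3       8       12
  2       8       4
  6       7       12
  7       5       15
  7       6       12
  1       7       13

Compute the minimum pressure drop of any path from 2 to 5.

32 kPa

Compare a few routes:
2 - 8 - 7 - 5: 4+24+15 = 43
2 - 1 - 7 - 5: 4+13+15 = 32
The minimum is 32 kPa via 2 - 1 - 7 - 5.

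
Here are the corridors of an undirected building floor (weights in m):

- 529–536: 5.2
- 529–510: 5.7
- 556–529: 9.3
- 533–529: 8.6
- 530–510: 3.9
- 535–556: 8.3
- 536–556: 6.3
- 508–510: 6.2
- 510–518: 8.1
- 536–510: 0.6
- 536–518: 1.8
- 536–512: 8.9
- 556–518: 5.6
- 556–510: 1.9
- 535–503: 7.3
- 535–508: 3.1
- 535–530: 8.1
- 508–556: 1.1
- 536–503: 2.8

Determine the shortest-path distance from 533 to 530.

Shortest distances from 533:
533: 0
529: 8.6  (via 533)
536: 13.8  (via 529)
510: 14.3  (via 529)
518: 15.6  (via 536)
556: 16.2  (via 510)
503: 16.6  (via 536)
508: 17.3  (via 556)
530: 18.2  (via 510)
Shortest route: 533–529–510–530 = 18.2 m.

18.2 m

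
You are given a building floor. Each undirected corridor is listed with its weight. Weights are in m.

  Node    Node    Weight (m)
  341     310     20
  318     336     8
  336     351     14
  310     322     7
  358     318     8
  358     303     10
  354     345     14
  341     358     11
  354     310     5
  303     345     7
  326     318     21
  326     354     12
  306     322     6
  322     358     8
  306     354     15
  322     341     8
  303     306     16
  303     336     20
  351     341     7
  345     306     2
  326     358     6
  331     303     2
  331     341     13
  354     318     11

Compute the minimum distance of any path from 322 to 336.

24 m

Settle nodes by increasing distance from 322:
322: 0
306: 6  (via 322)
310: 7  (via 322)
358: 8  (via 322)
341: 8  (via 322)
345: 8  (via 306)
354: 12  (via 310)
326: 14  (via 358)
303: 15  (via 345)
351: 15  (via 341)
318: 16  (via 358)
331: 17  (via 303)
336: 24  (via 318)
Shortest route: 322 → 358 → 318 → 336 = 24 m.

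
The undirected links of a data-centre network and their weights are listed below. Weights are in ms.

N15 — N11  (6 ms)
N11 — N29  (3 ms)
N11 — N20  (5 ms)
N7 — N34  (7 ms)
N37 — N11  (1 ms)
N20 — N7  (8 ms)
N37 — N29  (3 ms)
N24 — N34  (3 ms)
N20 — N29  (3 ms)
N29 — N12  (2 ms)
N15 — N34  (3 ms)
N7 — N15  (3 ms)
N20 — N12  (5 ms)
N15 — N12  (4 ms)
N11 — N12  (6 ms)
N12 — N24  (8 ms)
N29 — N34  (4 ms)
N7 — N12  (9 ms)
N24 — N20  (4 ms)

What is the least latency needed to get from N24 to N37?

10 ms

Shortest distances from N24:
N24: 0
N34: 3  (via N24)
N20: 4  (via N24)
N15: 6  (via N34)
N29: 7  (via N34)
N12: 8  (via N24)
N11: 9  (via N20)
N7: 9  (via N15)
N37: 10  (via N29)
Shortest route: N24 → N34 → N29 → N37 = 10 ms.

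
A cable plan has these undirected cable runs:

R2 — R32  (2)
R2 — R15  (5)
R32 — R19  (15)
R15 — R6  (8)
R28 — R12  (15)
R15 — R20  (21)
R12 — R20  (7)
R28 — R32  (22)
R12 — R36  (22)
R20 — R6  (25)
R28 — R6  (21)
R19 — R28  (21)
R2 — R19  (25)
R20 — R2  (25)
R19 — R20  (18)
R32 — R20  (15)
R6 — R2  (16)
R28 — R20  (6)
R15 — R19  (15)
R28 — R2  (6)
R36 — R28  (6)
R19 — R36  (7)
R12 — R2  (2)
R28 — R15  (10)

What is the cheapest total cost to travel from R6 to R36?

24

Running Dijkstra from R6:
R6: 0
R15: 8  (via R6)
R2: 13  (via R15)
R32: 15  (via R2)
R12: 15  (via R2)
R28: 18  (via R15)
R20: 22  (via R12)
R19: 23  (via R15)
R36: 24  (via R28)
Shortest route: R6 → R15 → R28 → R36 = 24.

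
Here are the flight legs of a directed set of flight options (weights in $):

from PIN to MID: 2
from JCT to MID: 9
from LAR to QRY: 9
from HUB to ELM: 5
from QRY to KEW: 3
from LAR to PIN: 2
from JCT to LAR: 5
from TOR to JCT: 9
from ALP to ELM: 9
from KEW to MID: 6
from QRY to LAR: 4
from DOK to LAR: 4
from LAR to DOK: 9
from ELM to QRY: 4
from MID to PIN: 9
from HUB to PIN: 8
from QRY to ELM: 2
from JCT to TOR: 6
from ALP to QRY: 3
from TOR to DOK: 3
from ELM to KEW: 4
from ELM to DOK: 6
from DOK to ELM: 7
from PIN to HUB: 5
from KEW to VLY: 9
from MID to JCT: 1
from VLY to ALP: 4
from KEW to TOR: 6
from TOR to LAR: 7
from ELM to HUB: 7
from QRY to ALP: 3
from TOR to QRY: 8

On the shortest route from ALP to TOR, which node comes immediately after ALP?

QRY

Candidate routes:
ALP - QRY - KEW - TOR: 3+3+6 = 12
ALP - QRY - ELM - KEW - TOR: 3+2+4+6 = 15
Cheapest is ALP - QRY - KEW - TOR at $12.
So from ALP the first move is to QRY.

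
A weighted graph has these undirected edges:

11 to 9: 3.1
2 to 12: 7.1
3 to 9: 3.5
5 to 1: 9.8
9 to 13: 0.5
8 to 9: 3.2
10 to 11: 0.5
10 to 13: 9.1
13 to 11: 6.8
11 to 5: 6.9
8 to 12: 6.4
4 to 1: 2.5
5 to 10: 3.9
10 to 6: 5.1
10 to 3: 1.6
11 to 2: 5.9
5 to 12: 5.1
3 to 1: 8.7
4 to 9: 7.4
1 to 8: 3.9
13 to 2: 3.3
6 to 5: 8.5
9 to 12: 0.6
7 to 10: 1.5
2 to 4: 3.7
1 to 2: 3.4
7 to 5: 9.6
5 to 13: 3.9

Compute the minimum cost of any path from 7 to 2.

7.9

Running Dijkstra from 7:
7: 0
10: 1.5  (via 7)
11: 2  (via 10)
3: 3.1  (via 10)
9: 5.1  (via 11)
5: 5.4  (via 10)
13: 5.6  (via 9)
12: 5.7  (via 9)
6: 6.6  (via 10)
2: 7.9  (via 11)
Shortest route: 7–10–11–2 = 7.9.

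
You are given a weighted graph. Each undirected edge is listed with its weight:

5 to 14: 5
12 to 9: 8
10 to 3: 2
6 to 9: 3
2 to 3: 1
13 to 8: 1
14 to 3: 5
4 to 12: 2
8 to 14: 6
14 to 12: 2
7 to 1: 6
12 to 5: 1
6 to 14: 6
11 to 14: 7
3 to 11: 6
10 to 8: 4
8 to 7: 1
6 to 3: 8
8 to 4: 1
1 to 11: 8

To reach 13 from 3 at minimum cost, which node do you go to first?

Compare a few routes:
3 → 14 → 5 → 12 → 4 → 8 → 13: 5+5+1+2+1+1 = 15
3 → 14 → 12 → 4 → 8 → 13: 5+2+2+1+1 = 11
3 → 14 → 8 → 13: 5+6+1 = 12
3 → 10 → 8 → 13: 2+4+1 = 7
Cheapest is 3 → 10 → 8 → 13 at 7.
So from 3 the first move is to 10.

10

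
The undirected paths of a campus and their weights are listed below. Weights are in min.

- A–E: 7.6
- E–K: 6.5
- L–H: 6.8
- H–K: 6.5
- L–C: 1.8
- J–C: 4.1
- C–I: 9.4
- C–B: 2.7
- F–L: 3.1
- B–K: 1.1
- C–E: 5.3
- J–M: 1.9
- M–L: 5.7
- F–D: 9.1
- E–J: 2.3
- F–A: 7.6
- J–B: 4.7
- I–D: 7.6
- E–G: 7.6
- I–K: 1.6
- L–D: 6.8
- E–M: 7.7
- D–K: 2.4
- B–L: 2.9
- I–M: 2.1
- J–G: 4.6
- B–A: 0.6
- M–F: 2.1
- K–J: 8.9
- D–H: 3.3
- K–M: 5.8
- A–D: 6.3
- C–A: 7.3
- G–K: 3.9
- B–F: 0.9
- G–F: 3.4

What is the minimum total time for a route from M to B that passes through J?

Shortest M→J: M → J = 1.9
Shortest J→B: J → B = 4.7
Total via J: 1.9 + 4.7 = 6.6 min.

6.6 min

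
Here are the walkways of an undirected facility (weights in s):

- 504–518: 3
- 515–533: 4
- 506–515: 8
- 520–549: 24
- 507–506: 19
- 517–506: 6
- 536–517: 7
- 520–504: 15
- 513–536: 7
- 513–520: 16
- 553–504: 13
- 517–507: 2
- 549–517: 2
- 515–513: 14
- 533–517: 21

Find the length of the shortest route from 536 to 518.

41 s

Candidate routes:
536 → 513 → 520 → 504 → 518: 7+16+15+3 = 41
536 → 517 → 506 → 515 → 513 → 520 → 504 → 518: 7+6+8+14+16+15+3 = 69
536 → 517 → 549 → 520 → 504 → 518: 7+2+24+15+3 = 51
Cheapest is 536 → 513 → 520 → 504 → 518 at 41 s.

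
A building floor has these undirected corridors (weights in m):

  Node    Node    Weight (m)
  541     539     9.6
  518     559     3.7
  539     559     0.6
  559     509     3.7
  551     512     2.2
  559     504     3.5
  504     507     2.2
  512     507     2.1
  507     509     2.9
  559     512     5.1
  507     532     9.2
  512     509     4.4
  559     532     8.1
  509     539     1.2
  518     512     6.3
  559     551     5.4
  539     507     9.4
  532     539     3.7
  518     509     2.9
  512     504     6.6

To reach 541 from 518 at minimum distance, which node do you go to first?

Candidate routes:
518 - 559 - 539 - 541: 3.7+0.6+9.6 = 13.9
518 - 509 - 539 - 541: 2.9+1.2+9.6 = 13.7
Cheapest is 518 - 509 - 539 - 541 at 13.7 m.
So from 518 the first move is to 509.

509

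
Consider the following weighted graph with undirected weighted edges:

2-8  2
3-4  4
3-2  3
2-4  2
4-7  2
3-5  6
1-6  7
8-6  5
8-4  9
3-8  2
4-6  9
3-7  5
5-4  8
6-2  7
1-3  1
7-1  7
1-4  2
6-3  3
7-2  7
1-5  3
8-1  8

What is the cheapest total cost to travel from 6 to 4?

6

Compare a few routes:
6 - 3 - 4: 3+4 = 7
6 - 3 - 1 - 4: 3+1+2 = 6
Cheapest is 6 - 3 - 1 - 4 at 6.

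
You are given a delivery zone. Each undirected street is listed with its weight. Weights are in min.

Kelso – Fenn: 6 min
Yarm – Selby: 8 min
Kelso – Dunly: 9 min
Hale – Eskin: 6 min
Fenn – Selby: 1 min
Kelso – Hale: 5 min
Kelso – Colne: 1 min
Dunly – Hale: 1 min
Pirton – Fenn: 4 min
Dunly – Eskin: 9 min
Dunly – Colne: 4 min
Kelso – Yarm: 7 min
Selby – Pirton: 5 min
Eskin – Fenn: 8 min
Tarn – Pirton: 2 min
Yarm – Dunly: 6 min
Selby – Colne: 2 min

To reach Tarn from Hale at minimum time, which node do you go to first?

Compare a few routes:
Hale - Dunly - Colne - Selby - Pirton - Tarn: 1+4+2+5+2 = 14
Hale - Kelso - Colne - Selby - Fenn - Pirton - Tarn: 5+1+2+1+4+2 = 15
Hale - Kelso - Colne - Selby - Pirton - Tarn: 5+1+2+5+2 = 15
Hale - Kelso - Fenn - Pirton - Tarn: 5+6+4+2 = 17
The minimum is 14 min via Hale - Dunly - Colne - Selby - Pirton - Tarn.
So from Hale the first move is to Dunly.

Dunly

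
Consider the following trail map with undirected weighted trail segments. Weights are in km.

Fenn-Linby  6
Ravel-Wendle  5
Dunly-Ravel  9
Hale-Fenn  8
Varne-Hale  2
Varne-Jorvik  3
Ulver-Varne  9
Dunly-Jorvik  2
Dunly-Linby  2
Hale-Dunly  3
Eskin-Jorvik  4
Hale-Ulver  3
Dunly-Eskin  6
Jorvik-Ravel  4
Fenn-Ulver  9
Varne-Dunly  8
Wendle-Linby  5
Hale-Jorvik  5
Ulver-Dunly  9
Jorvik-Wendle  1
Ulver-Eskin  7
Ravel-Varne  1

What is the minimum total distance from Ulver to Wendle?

Settle nodes by increasing distance from Ulver:
Ulver: 0
Hale: 3  (via Ulver)
Varne: 5  (via Hale)
Dunly: 6  (via Hale)
Ravel: 6  (via Varne)
Eskin: 7  (via Ulver)
Linby: 8  (via Dunly)
Jorvik: 8  (via Hale)
Wendle: 9  (via Jorvik)
Shortest route: Ulver → Hale → Jorvik → Wendle = 9 km.

9 km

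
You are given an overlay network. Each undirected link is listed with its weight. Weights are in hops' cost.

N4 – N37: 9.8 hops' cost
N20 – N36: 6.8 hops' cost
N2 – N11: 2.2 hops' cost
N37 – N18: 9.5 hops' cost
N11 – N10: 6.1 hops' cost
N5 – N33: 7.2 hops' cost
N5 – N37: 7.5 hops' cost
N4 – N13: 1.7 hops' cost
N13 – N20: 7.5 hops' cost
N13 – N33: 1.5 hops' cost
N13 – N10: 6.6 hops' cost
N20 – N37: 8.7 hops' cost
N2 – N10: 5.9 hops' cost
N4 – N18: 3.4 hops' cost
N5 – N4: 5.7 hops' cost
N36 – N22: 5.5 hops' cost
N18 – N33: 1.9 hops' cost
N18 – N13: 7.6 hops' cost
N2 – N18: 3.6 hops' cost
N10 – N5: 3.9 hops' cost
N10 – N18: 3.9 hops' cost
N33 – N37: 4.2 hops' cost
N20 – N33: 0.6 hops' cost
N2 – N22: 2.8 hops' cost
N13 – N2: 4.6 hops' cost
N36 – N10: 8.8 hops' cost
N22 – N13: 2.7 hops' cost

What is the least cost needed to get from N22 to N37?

8.4 hops' cost

Compare a few routes:
N22 → N2 → N18 → N33 → N37: 2.8+3.6+1.9+4.2 = 12.5
N22 → N2 → N13 → N33 → N37: 2.8+4.6+1.5+4.2 = 13.1
N22 → N13 → N33 → N37: 2.7+1.5+4.2 = 8.4
Cheapest is N22 → N13 → N33 → N37 at 8.4 hops' cost.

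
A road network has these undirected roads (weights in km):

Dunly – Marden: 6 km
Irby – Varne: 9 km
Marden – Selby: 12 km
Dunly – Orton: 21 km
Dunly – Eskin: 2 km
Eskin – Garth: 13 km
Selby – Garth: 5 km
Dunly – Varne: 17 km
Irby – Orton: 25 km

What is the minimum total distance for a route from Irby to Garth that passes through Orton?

Shortest Irby→Orton: Irby–Orton = 25
Shortest Orton→Garth: Orton–Dunly–Eskin–Garth = 36
Total via Orton: 25 + 36 = 61 km.

61 km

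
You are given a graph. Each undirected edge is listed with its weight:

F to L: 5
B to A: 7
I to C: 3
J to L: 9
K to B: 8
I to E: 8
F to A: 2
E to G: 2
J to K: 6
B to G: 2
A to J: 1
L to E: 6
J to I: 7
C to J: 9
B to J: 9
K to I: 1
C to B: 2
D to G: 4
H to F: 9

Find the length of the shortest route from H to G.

Compare a few routes:
H - F - A - J - C - B - G: 9+2+1+9+2+2 = 25
H - F - A - J - B - G: 9+2+1+9+2 = 23
H - F - L - E - G: 9+5+6+2 = 22
H - F - A - B - G: 9+2+7+2 = 20
The minimum is 20 via H - F - A - B - G.

20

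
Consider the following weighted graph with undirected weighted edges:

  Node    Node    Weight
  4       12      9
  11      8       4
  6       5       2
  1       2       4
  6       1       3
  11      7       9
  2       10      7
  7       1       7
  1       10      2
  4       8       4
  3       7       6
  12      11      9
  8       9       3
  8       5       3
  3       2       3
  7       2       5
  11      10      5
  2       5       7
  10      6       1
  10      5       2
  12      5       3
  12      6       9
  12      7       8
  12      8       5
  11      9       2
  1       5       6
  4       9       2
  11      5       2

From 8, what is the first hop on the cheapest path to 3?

5

Compare a few routes:
8 → 5 → 10 → 1 → 2 → 3: 3+2+2+4+3 = 14
8 → 5 → 2 → 3: 3+7+3 = 13
The minimum is 13 via 8 → 5 → 2 → 3.
So from 8 the first move is to 5.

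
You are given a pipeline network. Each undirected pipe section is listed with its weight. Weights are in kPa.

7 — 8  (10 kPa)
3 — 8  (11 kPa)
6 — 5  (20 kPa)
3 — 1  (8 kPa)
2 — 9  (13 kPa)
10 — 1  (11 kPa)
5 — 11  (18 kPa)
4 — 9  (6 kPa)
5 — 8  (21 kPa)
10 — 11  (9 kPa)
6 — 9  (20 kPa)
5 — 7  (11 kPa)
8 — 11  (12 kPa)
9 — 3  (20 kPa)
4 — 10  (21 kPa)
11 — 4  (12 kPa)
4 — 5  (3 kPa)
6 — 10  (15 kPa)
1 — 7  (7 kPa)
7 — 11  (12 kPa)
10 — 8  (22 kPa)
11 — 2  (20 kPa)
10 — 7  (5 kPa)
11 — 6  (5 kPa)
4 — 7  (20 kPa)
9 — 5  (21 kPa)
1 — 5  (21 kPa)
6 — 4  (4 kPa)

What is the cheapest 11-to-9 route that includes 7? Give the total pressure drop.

Best 11 to 7: 11–7 costing 12
Shortest 7→9: 7–5–4–9 = 20
Total via 7: 12 + 20 = 32 kPa.

32 kPa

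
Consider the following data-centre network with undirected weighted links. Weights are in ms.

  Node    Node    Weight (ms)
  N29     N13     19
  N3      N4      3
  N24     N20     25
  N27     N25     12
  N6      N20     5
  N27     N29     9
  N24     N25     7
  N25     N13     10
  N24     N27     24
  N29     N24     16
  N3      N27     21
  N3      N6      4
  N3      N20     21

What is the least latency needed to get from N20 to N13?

Candidate routes:
N20 → N6 → N3 → N27 → N25 → N13: 5+4+21+12+10 = 52
N20 → N24 → N25 → N13: 25+7+10 = 42
The minimum is 42 ms via N20 → N24 → N25 → N13.

42 ms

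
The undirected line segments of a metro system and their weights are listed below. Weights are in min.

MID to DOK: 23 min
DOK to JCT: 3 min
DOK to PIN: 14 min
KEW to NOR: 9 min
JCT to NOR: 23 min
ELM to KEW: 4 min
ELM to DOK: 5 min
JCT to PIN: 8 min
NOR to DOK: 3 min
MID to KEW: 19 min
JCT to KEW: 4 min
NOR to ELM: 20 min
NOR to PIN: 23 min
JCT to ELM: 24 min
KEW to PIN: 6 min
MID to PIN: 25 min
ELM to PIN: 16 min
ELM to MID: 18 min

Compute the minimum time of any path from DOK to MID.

23 min

Candidate routes:
DOK - JCT - KEW - MID: 3+4+19 = 26
DOK - MID: 23 = 23
DOK - ELM - KEW - MID: 5+4+19 = 28
Cheapest is DOK - MID at 23 min.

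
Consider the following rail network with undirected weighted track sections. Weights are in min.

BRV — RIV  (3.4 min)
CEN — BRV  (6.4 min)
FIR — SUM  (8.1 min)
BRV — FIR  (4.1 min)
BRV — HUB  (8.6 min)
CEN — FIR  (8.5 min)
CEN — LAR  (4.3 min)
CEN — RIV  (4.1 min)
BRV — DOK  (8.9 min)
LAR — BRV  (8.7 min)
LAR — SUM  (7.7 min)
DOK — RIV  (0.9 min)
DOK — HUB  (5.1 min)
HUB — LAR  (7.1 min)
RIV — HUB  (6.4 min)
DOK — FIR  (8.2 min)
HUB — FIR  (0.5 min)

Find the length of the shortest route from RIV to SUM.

14.6 min

Settle nodes by increasing distance from RIV:
RIV: 0
DOK: 0.9  (via RIV)
BRV: 3.4  (via RIV)
CEN: 4.1  (via RIV)
HUB: 6  (via DOK)
FIR: 6.5  (via HUB)
LAR: 8.4  (via CEN)
SUM: 14.6  (via FIR)
Shortest route: RIV → DOK → HUB → FIR → SUM = 14.6 min.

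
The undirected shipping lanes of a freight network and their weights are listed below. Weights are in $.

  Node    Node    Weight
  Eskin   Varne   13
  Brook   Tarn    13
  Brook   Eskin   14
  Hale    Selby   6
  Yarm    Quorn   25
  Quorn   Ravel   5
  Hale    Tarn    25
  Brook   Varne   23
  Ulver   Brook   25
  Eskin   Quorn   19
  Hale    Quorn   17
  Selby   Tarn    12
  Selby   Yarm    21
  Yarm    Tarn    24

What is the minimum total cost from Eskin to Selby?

$39

Shortest distances from Eskin:
Eskin: 0
Varne: 13  (via Eskin)
Brook: 14  (via Eskin)
Quorn: 19  (via Eskin)
Ravel: 24  (via Quorn)
Tarn: 27  (via Brook)
Hale: 36  (via Quorn)
Selby: 39  (via Tarn)
Shortest route: Eskin → Brook → Tarn → Selby = $39.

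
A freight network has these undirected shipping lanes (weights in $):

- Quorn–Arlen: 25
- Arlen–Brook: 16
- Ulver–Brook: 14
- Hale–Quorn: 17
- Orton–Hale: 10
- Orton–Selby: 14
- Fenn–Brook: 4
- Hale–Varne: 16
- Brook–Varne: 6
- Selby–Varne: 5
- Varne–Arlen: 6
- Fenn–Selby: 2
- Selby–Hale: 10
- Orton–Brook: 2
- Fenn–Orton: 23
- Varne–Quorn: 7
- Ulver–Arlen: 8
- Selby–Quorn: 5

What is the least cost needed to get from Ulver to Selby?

$19

Compare a few routes:
Ulver → Brook → Fenn → Selby: 14+4+2 = 20
Ulver → Arlen → Varne → Selby: 8+6+5 = 19
Ulver → Arlen → Varne → Brook → Fenn → Selby: 8+6+6+4+2 = 26
Ulver → Brook → Varne → Selby: 14+6+5 = 25
The minimum is $19 via Ulver → Arlen → Varne → Selby.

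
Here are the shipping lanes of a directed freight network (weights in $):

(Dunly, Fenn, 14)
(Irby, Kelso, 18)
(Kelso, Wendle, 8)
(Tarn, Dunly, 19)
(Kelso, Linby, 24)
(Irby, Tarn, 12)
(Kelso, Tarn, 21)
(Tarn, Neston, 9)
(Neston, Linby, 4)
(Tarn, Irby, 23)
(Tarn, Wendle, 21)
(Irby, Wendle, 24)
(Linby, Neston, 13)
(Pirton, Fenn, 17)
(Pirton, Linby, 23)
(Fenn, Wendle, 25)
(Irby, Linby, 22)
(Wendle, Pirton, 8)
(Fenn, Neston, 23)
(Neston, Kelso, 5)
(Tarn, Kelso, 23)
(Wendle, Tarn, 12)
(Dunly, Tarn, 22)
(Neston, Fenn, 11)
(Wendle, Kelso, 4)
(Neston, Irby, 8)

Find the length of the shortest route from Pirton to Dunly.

Running Dijkstra from Pirton:
Pirton: 0
Fenn: 17  (via Pirton)
Linby: 23  (via Pirton)
Neston: 36  (via Linby)
Kelso: 41  (via Neston)
Wendle: 42  (via Fenn)
Irby: 44  (via Neston)
Tarn: 54  (via Wendle)
Dunly: 73  (via Tarn)
Shortest route: Pirton–Fenn–Wendle–Tarn–Dunly = $73.

$73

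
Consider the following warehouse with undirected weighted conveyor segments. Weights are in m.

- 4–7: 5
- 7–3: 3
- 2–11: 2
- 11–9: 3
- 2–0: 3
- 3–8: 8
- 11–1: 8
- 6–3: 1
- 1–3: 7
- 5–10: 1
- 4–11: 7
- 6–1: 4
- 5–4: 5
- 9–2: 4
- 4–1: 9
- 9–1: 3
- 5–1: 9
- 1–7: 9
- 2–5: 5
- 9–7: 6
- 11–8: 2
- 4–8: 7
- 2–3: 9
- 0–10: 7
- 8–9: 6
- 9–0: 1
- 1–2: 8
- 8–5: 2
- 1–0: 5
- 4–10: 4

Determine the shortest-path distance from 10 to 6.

12 m

Settle nodes by increasing distance from 10:
10: 0
5: 1  (via 10)
8: 3  (via 5)
4: 4  (via 10)
11: 5  (via 8)
2: 6  (via 5)
0: 7  (via 10)
9: 8  (via 11)
7: 9  (via 4)
1: 10  (via 5)
3: 11  (via 8)
6: 12  (via 3)
Shortest route: 10–5–8–3–6 = 12 m.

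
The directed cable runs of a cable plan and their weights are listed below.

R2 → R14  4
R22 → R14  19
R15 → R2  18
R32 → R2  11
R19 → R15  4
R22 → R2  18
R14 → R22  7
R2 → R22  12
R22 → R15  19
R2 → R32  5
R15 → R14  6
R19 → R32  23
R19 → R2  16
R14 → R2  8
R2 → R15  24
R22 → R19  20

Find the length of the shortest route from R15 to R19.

Candidate routes:
R15–R14–R2–R22–R19: 6+8+12+20 = 46
R15–R2–R14–R22–R19: 18+4+7+20 = 49
R15–R14–R22–R19: 6+7+20 = 33
The minimum is 33 via R15–R14–R22–R19.

33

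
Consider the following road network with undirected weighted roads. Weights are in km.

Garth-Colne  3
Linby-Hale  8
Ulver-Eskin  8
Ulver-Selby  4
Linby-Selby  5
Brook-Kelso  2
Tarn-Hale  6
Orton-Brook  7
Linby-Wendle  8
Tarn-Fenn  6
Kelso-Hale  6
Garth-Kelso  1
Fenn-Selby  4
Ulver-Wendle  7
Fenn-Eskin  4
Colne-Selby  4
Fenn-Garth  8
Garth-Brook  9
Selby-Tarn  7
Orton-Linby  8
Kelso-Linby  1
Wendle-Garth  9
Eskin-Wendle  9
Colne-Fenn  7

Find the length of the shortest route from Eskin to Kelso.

Shortest distances from Eskin:
Eskin: 0
Fenn: 4  (via Eskin)
Selby: 8  (via Fenn)
Ulver: 8  (via Eskin)
Wendle: 9  (via Eskin)
Tarn: 10  (via Fenn)
Colne: 11  (via Fenn)
Garth: 12  (via Fenn)
Linby: 13  (via Selby)
Kelso: 13  (via Garth)
Shortest route: Eskin → Fenn → Garth → Kelso = 13 km.

13 km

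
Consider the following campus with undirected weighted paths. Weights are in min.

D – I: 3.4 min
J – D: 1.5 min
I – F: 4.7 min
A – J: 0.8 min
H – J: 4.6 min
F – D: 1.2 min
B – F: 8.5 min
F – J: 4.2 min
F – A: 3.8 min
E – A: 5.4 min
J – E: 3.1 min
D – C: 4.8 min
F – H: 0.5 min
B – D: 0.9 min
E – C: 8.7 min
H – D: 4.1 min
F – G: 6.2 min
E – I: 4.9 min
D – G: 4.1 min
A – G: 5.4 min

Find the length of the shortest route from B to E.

5.5 min

Enumerating some paths:
B → D → J → E: 0.9+1.5+3.1 = 5.5
B → D → J → A → E: 0.9+1.5+0.8+5.4 = 8.6
The minimum is 5.5 min via B → D → J → E.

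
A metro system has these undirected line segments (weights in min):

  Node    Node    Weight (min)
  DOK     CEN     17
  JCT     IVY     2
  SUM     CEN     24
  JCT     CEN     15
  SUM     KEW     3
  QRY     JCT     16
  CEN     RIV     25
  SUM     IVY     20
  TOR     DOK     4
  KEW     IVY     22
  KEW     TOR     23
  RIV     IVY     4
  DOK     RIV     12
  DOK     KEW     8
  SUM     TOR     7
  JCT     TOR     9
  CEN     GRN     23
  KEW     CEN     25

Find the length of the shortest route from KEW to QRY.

Enumerating some paths:
KEW → SUM → TOR → JCT → QRY: 3+7+9+16 = 35
KEW → DOK → TOR → JCT → QRY: 8+4+9+16 = 37
The minimum is 35 min via KEW → SUM → TOR → JCT → QRY.

35 min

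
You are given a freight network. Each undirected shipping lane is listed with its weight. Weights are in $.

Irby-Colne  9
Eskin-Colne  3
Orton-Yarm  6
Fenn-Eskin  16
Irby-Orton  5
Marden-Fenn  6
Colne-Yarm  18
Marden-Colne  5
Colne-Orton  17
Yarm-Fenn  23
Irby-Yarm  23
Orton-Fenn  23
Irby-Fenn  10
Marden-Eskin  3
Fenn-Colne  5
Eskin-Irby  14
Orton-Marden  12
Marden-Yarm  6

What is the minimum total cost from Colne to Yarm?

Shortest distances from Colne:
Colne: 0
Eskin: 3  (via Colne)
Marden: 5  (via Colne)
Fenn: 5  (via Colne)
Irby: 9  (via Colne)
Yarm: 11  (via Marden)
Shortest route: Colne–Marden–Yarm = $11.

$11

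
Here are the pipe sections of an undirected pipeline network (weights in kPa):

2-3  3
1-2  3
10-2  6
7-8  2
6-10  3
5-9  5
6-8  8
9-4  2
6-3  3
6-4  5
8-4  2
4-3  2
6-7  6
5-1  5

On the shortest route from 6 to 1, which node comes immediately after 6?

3

Candidate routes:
6 - 3 - 2 - 1: 3+3+3 = 9
6 - 10 - 2 - 1: 3+6+3 = 12
Cheapest is 6 - 3 - 2 - 1 at 9 kPa.
So from 6 the first move is to 3.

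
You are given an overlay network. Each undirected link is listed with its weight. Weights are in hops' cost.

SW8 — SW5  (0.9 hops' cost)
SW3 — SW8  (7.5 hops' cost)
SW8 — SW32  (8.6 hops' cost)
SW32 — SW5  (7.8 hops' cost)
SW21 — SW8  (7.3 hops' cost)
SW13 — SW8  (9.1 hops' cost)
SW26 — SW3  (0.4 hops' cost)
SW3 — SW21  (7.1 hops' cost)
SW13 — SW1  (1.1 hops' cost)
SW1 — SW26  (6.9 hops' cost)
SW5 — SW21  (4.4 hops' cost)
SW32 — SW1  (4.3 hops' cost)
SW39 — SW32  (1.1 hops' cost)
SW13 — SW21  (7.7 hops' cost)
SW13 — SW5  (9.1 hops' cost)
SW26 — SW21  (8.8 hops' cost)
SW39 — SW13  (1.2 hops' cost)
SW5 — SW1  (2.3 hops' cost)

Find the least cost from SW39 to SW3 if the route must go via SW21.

16 hops' cost

Best SW39 to SW21: SW39 → SW13 → SW21 costing 8.9
Best SW21 to SW3: SW21 → SW3 costing 7.1
Total via SW21: 8.9 + 7.1 = 16 hops' cost.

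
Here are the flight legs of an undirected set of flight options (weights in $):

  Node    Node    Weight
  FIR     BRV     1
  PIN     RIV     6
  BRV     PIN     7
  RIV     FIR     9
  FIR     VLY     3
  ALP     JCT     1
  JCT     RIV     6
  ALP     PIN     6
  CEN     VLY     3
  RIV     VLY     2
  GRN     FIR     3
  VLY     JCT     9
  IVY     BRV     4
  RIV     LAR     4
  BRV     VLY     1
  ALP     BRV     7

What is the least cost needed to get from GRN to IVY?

$8

Running Dijkstra from GRN:
GRN: 0
FIR: 3  (via GRN)
BRV: 4  (via FIR)
VLY: 5  (via BRV)
RIV: 7  (via VLY)
CEN: 8  (via VLY)
IVY: 8  (via BRV)
Shortest route: GRN → FIR → BRV → IVY = $8.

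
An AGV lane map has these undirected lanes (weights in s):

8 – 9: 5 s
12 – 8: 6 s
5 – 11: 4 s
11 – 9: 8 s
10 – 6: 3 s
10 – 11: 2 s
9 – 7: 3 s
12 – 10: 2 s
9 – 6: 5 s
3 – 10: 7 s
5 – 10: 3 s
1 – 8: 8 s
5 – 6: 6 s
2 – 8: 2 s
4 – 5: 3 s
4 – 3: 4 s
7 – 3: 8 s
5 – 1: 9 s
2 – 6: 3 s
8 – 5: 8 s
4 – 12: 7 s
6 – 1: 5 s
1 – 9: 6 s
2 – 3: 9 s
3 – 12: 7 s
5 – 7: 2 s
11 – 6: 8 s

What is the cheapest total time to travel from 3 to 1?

Shortest distances from 3:
3: 0
4: 4  (via 3)
5: 7  (via 4)
10: 7  (via 3)
12: 7  (via 3)
7: 8  (via 3)
2: 9  (via 3)
11: 9  (via 10)
6: 10  (via 10)
8: 11  (via 2)
9: 11  (via 7)
1: 15  (via 6)
Shortest route: 3 → 10 → 6 → 1 = 15 s.

15 s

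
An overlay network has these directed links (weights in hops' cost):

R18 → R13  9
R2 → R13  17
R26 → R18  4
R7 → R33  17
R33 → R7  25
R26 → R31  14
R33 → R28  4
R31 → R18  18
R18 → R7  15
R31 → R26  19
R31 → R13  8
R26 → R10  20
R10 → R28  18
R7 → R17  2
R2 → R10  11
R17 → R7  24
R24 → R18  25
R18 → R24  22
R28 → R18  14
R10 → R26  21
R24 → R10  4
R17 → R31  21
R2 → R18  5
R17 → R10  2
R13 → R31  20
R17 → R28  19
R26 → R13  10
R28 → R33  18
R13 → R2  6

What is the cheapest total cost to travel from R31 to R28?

43 hops' cost

Settle nodes by increasing distance from R31:
R31: 0
R13: 8  (via R31)
R2: 14  (via R13)
R18: 18  (via R31)
R26: 19  (via R31)
R10: 25  (via R2)
R7: 33  (via R18)
R17: 35  (via R7)
R24: 40  (via R18)
R28: 43  (via R10)
Shortest route: R31–R13–R2–R10–R28 = 43 hops' cost.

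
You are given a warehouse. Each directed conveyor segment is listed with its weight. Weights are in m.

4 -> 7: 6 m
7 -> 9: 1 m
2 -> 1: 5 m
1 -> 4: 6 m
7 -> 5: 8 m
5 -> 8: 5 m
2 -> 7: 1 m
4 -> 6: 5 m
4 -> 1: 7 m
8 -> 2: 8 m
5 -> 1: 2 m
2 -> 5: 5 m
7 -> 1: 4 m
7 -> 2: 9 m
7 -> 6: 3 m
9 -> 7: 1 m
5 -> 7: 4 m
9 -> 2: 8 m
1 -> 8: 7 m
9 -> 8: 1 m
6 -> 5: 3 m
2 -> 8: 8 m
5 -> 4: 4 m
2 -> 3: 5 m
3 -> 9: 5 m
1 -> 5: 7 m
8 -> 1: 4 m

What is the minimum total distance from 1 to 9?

12 m

Enumerating some paths:
1 → 5 → 7 → 9: 7+4+1 = 12
1 → 4 → 7 → 9: 6+6+1 = 13
Cheapest is 1 → 5 → 7 → 9 at 12 m.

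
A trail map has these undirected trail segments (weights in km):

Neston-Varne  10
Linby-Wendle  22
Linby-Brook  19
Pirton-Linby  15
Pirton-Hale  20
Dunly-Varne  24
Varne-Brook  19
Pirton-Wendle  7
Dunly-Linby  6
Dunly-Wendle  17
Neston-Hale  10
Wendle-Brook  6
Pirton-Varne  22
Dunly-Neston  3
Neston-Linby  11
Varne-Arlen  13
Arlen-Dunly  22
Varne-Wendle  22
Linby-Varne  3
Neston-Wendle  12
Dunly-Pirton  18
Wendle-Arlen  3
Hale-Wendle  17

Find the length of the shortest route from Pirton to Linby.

15 km

Candidate routes:
Pirton–Dunly–Linby: 18+6 = 24
Pirton–Linby: 15 = 15
The minimum is 15 km via Pirton–Linby.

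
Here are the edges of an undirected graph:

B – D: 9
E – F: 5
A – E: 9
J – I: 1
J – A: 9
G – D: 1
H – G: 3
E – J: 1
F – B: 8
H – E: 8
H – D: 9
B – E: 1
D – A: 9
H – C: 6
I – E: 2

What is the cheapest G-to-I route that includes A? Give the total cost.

20

Best G to A: G → D → A costing 10
Shortest A→I: A → J → I = 10
Total via A: 10 + 10 = 20.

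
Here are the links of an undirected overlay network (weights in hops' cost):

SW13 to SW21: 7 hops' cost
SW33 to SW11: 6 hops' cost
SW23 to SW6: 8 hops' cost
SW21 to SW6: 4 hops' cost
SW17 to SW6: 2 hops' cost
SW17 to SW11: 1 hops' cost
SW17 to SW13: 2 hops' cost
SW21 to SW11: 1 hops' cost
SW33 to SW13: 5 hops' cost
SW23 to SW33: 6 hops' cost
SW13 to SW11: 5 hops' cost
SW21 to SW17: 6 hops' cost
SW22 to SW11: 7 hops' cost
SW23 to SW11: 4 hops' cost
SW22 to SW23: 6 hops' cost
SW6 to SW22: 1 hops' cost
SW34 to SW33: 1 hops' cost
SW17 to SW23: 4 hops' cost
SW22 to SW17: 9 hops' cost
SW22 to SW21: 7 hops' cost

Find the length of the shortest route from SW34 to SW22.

Enumerating some paths:
SW34 → SW33 → SW23 → SW22: 1+6+6 = 13
SW34 → SW33 → SW11 → SW22: 1+6+7 = 14
SW34 → SW33 → SW13 → SW17 → SW6 → SW22: 1+5+2+2+1 = 11
SW34 → SW33 → SW11 → SW21 → SW6 → SW22: 1+6+1+4+1 = 13
The minimum is 11 hops' cost via SW34 → SW33 → SW13 → SW17 → SW6 → SW22.

11 hops' cost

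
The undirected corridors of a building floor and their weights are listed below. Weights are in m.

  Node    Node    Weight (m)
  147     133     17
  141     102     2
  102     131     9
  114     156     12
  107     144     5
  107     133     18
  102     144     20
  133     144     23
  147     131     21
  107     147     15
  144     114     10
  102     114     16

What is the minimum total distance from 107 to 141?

27 m

Candidate routes:
107–144–102–141: 5+20+2 = 27
107–144–114–102–141: 5+10+16+2 = 33
The minimum is 27 m via 107–144–102–141.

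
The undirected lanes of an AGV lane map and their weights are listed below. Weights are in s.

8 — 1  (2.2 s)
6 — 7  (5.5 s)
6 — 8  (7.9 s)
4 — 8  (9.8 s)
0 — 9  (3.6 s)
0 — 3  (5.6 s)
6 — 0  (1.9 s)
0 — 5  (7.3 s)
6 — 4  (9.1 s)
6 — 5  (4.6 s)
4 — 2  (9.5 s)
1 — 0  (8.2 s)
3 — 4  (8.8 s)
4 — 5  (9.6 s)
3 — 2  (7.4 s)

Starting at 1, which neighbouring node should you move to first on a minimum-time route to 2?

Enumerating some paths:
1 → 8 → 4 → 2: 2.2+9.8+9.5 = 21.5
1 → 0 → 3 → 2: 8.2+5.6+7.4 = 21.2
1 → 8 → 6 → 0 → 3 → 2: 2.2+7.9+1.9+5.6+7.4 = 25
The minimum is 21.2 s via 1 → 0 → 3 → 2.
So from 1 the first move is to 0.

0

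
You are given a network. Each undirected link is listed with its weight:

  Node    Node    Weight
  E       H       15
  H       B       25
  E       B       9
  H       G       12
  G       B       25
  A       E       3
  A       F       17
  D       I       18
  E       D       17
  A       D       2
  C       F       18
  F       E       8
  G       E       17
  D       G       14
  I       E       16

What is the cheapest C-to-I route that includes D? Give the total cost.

49

Shortest C→D: C → F → E → A → D = 31
Best D to I: D → I costing 18
Total via D: 31 + 18 = 49.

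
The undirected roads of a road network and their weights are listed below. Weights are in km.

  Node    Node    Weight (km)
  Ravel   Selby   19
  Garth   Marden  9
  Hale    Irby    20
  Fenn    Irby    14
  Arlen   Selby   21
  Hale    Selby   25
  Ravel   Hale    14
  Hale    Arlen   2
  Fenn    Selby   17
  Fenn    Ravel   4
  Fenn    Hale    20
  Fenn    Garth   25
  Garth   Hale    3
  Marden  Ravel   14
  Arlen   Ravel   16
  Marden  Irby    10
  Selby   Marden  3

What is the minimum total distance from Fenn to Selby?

Shortest distances from Fenn:
Fenn: 0
Ravel: 4  (via Fenn)
Irby: 14  (via Fenn)
Selby: 17  (via Fenn)
Shortest route: Fenn → Selby = 17 km.

17 km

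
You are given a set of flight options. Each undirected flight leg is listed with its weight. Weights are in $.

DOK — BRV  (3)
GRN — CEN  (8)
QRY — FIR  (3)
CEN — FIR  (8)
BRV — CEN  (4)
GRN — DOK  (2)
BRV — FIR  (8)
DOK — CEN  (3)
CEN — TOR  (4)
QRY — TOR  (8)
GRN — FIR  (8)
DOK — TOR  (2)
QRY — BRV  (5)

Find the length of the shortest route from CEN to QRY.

Settle nodes by increasing distance from CEN:
CEN: 0
DOK: 3  (via CEN)
TOR: 4  (via CEN)
BRV: 4  (via CEN)
GRN: 5  (via DOK)
FIR: 8  (via CEN)
QRY: 9  (via BRV)
Shortest route: CEN–BRV–QRY = $9.

$9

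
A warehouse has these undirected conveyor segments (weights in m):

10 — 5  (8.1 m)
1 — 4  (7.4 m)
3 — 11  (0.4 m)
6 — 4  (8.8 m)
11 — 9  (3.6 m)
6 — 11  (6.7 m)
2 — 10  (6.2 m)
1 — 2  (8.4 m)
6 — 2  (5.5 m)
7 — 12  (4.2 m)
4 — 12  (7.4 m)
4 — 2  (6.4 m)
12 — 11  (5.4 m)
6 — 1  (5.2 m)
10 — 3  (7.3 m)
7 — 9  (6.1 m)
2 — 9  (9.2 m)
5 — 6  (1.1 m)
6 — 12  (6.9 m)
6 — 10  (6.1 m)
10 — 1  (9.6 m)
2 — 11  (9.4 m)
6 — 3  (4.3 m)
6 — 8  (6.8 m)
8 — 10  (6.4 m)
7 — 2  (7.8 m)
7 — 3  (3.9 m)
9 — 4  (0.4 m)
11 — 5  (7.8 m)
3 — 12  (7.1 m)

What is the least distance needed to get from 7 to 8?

15 m

Compare a few routes:
7 → 12 → 6 → 8: 4.2+6.9+6.8 = 17.9
7 → 3 → 11 → 6 → 8: 3.9+0.4+6.7+6.8 = 17.8
7 → 3 → 6 → 8: 3.9+4.3+6.8 = 15
7 → 3 → 10 → 8: 3.9+7.3+6.4 = 17.6
Cheapest is 7 → 3 → 6 → 8 at 15 m.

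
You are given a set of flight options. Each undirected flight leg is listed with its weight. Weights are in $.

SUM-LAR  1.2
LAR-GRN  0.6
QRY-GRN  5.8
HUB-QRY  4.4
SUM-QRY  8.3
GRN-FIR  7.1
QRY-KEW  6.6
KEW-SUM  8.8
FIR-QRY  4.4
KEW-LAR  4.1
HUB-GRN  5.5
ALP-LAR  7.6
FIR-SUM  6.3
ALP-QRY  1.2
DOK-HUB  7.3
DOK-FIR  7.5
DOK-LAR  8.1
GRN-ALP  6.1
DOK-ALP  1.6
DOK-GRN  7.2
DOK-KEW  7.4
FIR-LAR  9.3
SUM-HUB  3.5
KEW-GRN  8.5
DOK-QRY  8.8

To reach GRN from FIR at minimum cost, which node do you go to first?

GRN

Compare a few routes:
FIR → SUM → LAR → GRN: 6.3+1.2+0.6 = 8.1
FIR → LAR → GRN: 9.3+0.6 = 9.9
FIR → GRN: 7.1 = 7.1
Cheapest is FIR → GRN at $7.1.
So from FIR the first move is to GRN.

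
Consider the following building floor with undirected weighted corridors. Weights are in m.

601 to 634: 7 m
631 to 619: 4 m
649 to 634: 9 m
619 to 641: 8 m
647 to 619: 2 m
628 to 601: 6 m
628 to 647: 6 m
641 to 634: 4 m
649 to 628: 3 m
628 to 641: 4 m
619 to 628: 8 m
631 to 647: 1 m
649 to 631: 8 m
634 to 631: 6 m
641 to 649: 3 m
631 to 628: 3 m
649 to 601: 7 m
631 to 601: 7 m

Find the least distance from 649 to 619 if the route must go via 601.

17 m

Best 649 to 601: 649–601 costing 7
Best 601 to 619: 601–631–647–619 costing 10
Total via 601: 7 + 10 = 17 m.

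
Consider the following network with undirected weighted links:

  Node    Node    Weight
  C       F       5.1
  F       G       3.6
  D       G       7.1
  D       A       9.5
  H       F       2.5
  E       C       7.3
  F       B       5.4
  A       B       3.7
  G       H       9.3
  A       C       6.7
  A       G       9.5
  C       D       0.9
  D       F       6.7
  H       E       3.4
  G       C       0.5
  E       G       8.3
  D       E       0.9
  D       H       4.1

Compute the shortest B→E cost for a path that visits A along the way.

Best B to A: B → A costing 3.7
Best A to E: A → C → D → E costing 8.5
Total via A: 3.7 + 8.5 = 12.2.

12.2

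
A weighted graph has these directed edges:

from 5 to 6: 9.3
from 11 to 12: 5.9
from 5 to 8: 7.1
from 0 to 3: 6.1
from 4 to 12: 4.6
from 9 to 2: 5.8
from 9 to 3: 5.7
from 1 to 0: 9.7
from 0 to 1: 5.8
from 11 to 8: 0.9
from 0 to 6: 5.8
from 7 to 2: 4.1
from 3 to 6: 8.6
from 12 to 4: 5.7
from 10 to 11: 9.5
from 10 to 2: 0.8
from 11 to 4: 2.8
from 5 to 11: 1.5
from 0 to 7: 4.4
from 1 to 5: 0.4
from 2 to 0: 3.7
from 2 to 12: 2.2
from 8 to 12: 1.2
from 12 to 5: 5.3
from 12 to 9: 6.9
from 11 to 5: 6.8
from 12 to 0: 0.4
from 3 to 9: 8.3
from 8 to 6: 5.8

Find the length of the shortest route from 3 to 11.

23.1

Compare a few routes:
3 → 9 → 2 → 12 → 5 → 11: 8.3+5.8+2.2+5.3+1.5 = 23.1
3 → 9 → 2 → 0 → 1 → 5 → 11: 8.3+5.8+3.7+5.8+0.4+1.5 = 25.5
3 → 9 → 2 → 12 → 0 → 1 → 5 → 11: 8.3+5.8+2.2+0.4+5.8+0.4+1.5 = 24.4
Cheapest is 3 → 9 → 2 → 12 → 5 → 11 at 23.1.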